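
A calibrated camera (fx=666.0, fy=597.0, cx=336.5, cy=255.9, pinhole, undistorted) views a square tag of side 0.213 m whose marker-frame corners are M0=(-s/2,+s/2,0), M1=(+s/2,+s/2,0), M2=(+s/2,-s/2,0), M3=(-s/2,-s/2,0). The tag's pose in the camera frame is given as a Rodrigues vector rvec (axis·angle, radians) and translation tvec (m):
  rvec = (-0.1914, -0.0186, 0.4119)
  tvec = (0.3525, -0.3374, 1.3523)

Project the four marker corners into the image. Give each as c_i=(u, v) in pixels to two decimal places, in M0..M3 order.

Intrinsics K: fx=666.0, fy=597.0, cx=336.5, cy=255.9
Marker side s = 0.213 m; corners in marker frame (Z=0):
  M0 = (-0.1065, +0.1065, 0)
  M1 = (+0.1065, +0.1065, 0)
  M2 = (+0.1065, -0.1065, 0)
  M3 = (-0.1065, -0.1065, 0)
rvec = (-0.1914, -0.0186, 0.4119), |rvec| = θ = 0.45458 rad = 26.045°
Rodrigues: sinθ=0.43908, 1−cosθ=0.10155; R = I + sinθ·[k]× + (1−cosθ)·[k]×²:
    [+0.91645 -0.39611 -0.05671]
    [+0.39961 +0.89862 +0.18111]
    [-0.02078 -0.18864 +0.98183]
t = (0.3525, -0.3374, 1.3523) m
M0: Pc = R·M0+t = (+0.21271, -0.28426, +1.33442); u = 666.0·(+0.21271)/1.33442 + 336.5 = 442.6631, v = 597.0·(-0.28426)/1.33442 + 255.9 = 128.7284
M1: Pc = R·M1+t = (+0.40792, -0.19914, +1.33000); u = 666.0·(+0.40792)/1.33000 + 336.5 = 540.7653, v = 597.0·(-0.19914)/1.33000 + 255.9 = 166.5118
M2: Pc = R·M2+t = (+0.49229, -0.39054, +1.37018); u = 666.0·(+0.49229)/1.37018 + 336.5 = 575.7855, v = 597.0·(-0.39054)/1.37018 + 255.9 = 85.7360
M3: Pc = R·M3+t = (+0.29708, -0.47566, +1.37460); u = 666.0·(+0.29708)/1.37460 + 336.5 = 480.4381, v = 597.0·(-0.47566)/1.37460 + 255.9 = 49.3170

c0=(442.66, 128.73) c1=(540.77, 166.51) c2=(575.79, 85.74) c3=(480.44, 49.32)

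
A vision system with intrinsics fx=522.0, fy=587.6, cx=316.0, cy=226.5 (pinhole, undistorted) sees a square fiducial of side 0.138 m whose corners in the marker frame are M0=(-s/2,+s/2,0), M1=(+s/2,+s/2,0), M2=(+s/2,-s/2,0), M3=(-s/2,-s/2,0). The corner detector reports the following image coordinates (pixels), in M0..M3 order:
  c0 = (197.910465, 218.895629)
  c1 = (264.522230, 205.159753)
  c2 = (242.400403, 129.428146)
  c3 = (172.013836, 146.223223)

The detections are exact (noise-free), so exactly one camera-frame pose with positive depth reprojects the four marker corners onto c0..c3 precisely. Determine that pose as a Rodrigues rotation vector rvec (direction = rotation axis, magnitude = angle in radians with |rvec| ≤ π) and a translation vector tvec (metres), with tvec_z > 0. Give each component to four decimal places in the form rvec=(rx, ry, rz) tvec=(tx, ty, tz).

rvec=(0.5025, 0.1531, -0.2150) tvec=(-0.1816, -0.0837, 0.9783)

Intrinsics K: fx=522.0, fy=587.6, cx=316.0, cy=226.5
Marker side s = 0.138 m; corners in marker frame (Z=0):
  M0 = (-0.0690, +0.0690, 0)
  M1 = (+0.0690, +0.0690, 0)
  M2 = (+0.0690, -0.0690, 0)
  M3 = (-0.0690, -0.0690, 0)
Detected image corners:
  c0 = (197.910465, 218.895629) px
  c1 = (264.522230, 205.159753) px
  c2 = (242.400403, 129.428146) px
  c3 = (172.013836, 146.223223) px
Planar DLT: solve 8×8 A·h = b for H (H[2,2]=1):
  H  [+451.63927 +277.23102 +219.12371]
  H  [-145.60066 +619.78141 +176.23664]
  H  [-0.20203 +0.47014 +1.00000]
B = K⁻¹H; ‖b₁‖=1.022188, ‖b₂‖=1.022188; λ = 2/(‖b₁‖+‖b₂‖) = 0.978294, sign → tz>0 ⇒ λ=+0.978294
r₁ = λ·B[:,0] = (+0.96608,-0.16622,-0.19765); r₂ = λ·B[:,1] = (+0.24114,+0.85458,+0.45994)
r₃ = r₁×r₂ = (+0.09245,-0.49199,+0.86568); SVD([r₁ r₂ r₃]) → R = UVᵀ:
  R  [+0.96608 +0.24114 +0.09245]
  R  [-0.16622 +0.85458 -0.49199]
  R  [-0.19765 +0.45994 +0.86568]
t = (-0.18156, -0.08368, +0.97829) m
tr R = 2.686336; θ = arccos((tr R − 1)/2) = 0.567648 rad = 32.524°
axis k = ((R−Rᵀ)₃₂, (R−Rᵀ)₁₃, (R−Rᵀ)₂₁) / (2 sinθ) = (+0.885269, +0.269785, -0.378835)
rvec = θ·k = (+0.502521, +0.153143, -0.215045)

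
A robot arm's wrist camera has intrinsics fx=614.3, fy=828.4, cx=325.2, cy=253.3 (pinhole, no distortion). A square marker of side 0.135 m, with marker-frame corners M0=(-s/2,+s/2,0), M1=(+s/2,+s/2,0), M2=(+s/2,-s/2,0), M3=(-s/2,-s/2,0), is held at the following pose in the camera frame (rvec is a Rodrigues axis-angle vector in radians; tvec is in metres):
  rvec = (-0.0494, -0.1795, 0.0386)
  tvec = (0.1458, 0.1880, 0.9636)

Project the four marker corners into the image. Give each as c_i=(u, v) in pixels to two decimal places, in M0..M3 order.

c0=(375.18, 473.91) c1=(457.84, 473.39) c2=(459.75, 357.81) c3=(377.76, 355.42)

Intrinsics K: fx=614.3, fy=828.4, cx=325.2, cy=253.3
Marker side s = 0.135 m; corners in marker frame (Z=0):
  M0 = (-0.0675, +0.0675, 0)
  M1 = (+0.0675, +0.0675, 0)
  M2 = (+0.0675, -0.0675, 0)
  M3 = (-0.0675, -0.0675, 0)
rvec = (-0.0494, -0.1795, 0.0386), |rvec| = θ = 0.19013 rad = 10.894°
Rodrigues: sinθ=0.18899, 1−cosθ=0.01802; R = I + sinθ·[k]× + (1−cosθ)·[k]×²:
    [+0.98320 -0.03395 -0.17937]
    [+0.04279 +0.99804 +0.04565]
    [+0.17747 -0.05256 +0.98272]
t = (0.1458, 0.1880, 0.9636) m
M0: Pc = R·M0+t = (+0.07714, +0.25248, +0.94807); u = 614.3·(+0.07714)/0.94807 + 325.2 = 375.1844, v = 828.4·(+0.25248)/0.94807 + 253.3 = 473.9096
M1: Pc = R·M1+t = (+0.20987, +0.25826, +0.97203); u = 614.3·(+0.20987)/0.97203 + 325.2 = 457.8353, v = 828.4·(+0.25826)/0.97203 + 253.3 = 473.3949
M2: Pc = R·M2+t = (+0.21446, +0.12352, +0.97913); u = 614.3·(+0.21446)/0.97913 + 325.2 = 459.7495, v = 828.4·(+0.12352)/0.97913 + 253.3 = 357.8057
M3: Pc = R·M3+t = (+0.08173, +0.11774, +0.95517); u = 614.3·(+0.08173)/0.95517 + 325.2 = 377.7605, v = 828.4·(+0.11774)/0.95517 + 253.3 = 355.4173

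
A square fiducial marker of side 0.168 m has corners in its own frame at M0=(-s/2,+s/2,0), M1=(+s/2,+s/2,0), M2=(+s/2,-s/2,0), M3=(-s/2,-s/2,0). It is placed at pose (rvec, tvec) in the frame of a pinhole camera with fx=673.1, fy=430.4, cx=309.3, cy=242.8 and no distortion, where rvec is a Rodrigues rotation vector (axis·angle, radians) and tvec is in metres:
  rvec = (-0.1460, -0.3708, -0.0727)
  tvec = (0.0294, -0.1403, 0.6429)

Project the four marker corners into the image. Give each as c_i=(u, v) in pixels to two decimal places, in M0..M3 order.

Intrinsics K: fx=673.1, fy=430.4, cx=309.3, cy=242.8
Marker side s = 0.168 m; corners in marker frame (Z=0):
  M0 = (-0.0840, +0.0840, 0)
  M1 = (+0.0840, +0.0840, 0)
  M2 = (+0.0840, -0.0840, 0)
  M3 = (-0.0840, -0.0840, 0)
rvec = (-0.1460, -0.3708, -0.0727), |rvec| = θ = 0.40509 rad = 23.210°
Rodrigues: sinθ=0.39410, 1−cosθ=0.08093; R = I + sinθ·[k]× + (1−cosθ)·[k]×²:
    [+0.92958 +0.09743 -0.35551]
    [-0.04403 +0.98688 +0.15533]
    [+0.36598 -0.12874 +0.92168]
t = (0.0294, -0.1403, 0.6429) m
M0: Pc = R·M0+t = (-0.04050, -0.05370, +0.60134); u = 673.1·(-0.04050)/0.60134 + 309.3 = 263.9662, v = 430.4·(-0.05370)/0.60134 + 242.8 = 204.3626
M1: Pc = R·M1+t = (+0.11567, -0.06110, +0.66283); u = 673.1·(+0.11567)/0.66283 + 309.3 = 426.7615, v = 430.4·(-0.06110)/0.66283 + 242.8 = 203.1251
M2: Pc = R·M2+t = (+0.09930, -0.22690, +0.68446); u = 673.1·(+0.09930)/0.68446 + 309.3 = 406.9533, v = 430.4·(-0.22690)/0.68446 + 242.8 = 100.1231
M3: Pc = R·M3+t = (-0.05687, -0.21950, +0.62297); u = 673.1·(-0.05687)/0.62297 + 309.3 = 247.8552, v = 430.4·(-0.21950)/0.62297 + 242.8 = 91.1518

c0=(263.97, 204.36) c1=(426.76, 203.13) c2=(406.95, 100.12) c3=(247.86, 91.15)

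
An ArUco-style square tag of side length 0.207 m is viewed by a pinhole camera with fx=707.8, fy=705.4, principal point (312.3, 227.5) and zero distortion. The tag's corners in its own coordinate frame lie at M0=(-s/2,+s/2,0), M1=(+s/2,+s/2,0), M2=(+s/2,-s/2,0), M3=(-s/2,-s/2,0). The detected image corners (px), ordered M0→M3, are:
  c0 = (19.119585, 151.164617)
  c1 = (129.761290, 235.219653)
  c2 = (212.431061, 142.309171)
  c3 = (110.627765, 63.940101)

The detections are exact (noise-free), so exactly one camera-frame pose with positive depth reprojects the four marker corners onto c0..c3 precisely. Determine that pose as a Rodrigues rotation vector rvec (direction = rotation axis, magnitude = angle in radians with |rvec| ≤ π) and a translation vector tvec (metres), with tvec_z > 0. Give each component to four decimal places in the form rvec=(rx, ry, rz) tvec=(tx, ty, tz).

rvec=(-0.4005, -0.1753, 0.6392) tvec=(-0.3009, -0.1270, 1.1068)

Intrinsics K: fx=707.8, fy=705.4, cx=312.3, cy=227.5
Marker side s = 0.207 m; corners in marker frame (Z=0):
  M0 = (-0.1035, +0.1035, 0)
  M1 = (+0.1035, +0.1035, 0)
  M2 = (+0.1035, -0.1035, 0)
  M3 = (-0.1035, -0.1035, 0)
Detected image corners:
  c0 = (19.119585, 151.164617) px
  c1 = (129.761290, 235.219653) px
  c2 = (212.431061, 142.309171) px
  c3 = (110.627765, 63.940101) px
Planar DLT: solve 8×8 A·h = b for H (H[2,2]=1):
  H  [+516.22218 -464.87625 +119.85606]
  H  [+396.69116 +379.61482 +146.54996]
  H  [+0.03304 -0.37487 +1.00000]
B = K⁻¹H; ‖b₁‖=0.903519, ‖b₂‖=0.903519; λ = 2/(‖b₁‖+‖b₂‖) = 1.106783, sign → tz>0 ⇒ λ=+1.106783
r₁ = λ·B[:,0] = (+0.79108,+0.61062,+0.03657); r₂ = λ·B[:,1] = (-0.54386,+0.72943,-0.41491)
r₃ = r₁×r₂ = (-0.28002,+0.30833,+0.90913); SVD([r₁ r₂ r₃]) → R = UVᵀ:
  R  [+0.79108 -0.54386 -0.28002]
  R  [+0.61062 +0.72943 +0.30833]
  R  [+0.03657 -0.41491 +0.90913]
t = (-0.30092, -0.12701, +1.10678) m
tr R = 2.429641; θ = arccos((tr R − 1)/2) = 0.774429 rad = 44.371°
axis k = ((R−Rᵀ)₃₂, (R−Rᵀ)₁₃, (R−Rᵀ)₂₁) / (2 sinθ) = (-0.517111, -0.226362, +0.825443)
rvec = θ·k = (-0.400465, -0.175301, +0.639247)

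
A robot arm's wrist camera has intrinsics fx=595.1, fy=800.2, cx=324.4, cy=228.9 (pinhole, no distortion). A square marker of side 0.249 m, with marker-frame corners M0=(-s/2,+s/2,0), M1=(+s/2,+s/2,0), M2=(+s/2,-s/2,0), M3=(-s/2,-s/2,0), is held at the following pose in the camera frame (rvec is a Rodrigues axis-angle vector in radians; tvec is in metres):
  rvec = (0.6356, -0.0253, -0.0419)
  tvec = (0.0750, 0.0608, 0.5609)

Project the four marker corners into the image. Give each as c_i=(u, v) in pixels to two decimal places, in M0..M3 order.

c0=(281.70, 439.49) c1=(514.53, 423.92) c2=(562.61, 154.95) c3=(259.13, 173.78)

Intrinsics K: fx=595.1, fy=800.2, cx=324.4, cy=228.9
Marker side s = 0.249 m; corners in marker frame (Z=0):
  M0 = (-0.1245, +0.1245, 0)
  M1 = (+0.1245, +0.1245, 0)
  M2 = (+0.1245, -0.1245, 0)
  M3 = (-0.1245, -0.1245, 0)
rvec = (0.6356, -0.0253, -0.0419), |rvec| = θ = 0.63748 rad = 36.525°
Rodrigues: sinθ=0.59517, 1−cosθ=0.19640; R = I + sinθ·[k]× + (1−cosθ)·[k]×²:
    [+0.99884 +0.03135 -0.03649]
    [-0.04689 +0.80391 -0.59290]
    [+0.01075 +0.59393 +0.80445]
t = (0.0750, 0.0608, 0.5609) m
M0: Pc = R·M0+t = (-0.04545, +0.16672, +0.63351); u = 595.1·(-0.04545)/0.63351 + 324.4 = 281.7025, v = 800.2·(+0.16672)/0.63351 + 228.9 = 439.4944
M1: Pc = R·M1+t = (+0.20326, +0.15505, +0.63618); u = 595.1·(+0.20326)/0.63618 + 324.4 = 514.5328, v = 800.2·(+0.15505)/0.63618 + 228.9 = 423.9223
M2: Pc = R·M2+t = (+0.19545, -0.04512, +0.48829); u = 595.1·(+0.19545)/0.48829 + 324.4 = 562.6050, v = 800.2·(-0.04512)/0.48829 + 228.9 = 154.9519
M3: Pc = R·M3+t = (-0.05326, -0.03345, +0.48562); u = 595.1·(-0.05326)/0.48562 + 324.4 = 259.1342, v = 800.2·(-0.03345)/0.48562 + 228.9 = 173.7837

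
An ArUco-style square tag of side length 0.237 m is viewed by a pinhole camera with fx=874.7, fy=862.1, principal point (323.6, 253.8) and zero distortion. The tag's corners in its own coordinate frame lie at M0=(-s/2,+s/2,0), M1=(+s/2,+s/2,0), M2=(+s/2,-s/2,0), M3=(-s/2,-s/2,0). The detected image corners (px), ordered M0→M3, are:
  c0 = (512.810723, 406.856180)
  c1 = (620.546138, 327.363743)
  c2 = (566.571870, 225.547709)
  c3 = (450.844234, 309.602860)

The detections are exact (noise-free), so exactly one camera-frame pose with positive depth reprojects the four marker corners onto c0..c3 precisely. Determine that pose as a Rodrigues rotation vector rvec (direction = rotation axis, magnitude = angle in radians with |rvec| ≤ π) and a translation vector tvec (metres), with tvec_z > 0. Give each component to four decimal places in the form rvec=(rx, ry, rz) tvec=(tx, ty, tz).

rvec=(0.3979, -0.1884, -0.6051) tvec=(0.3633, 0.1113, 1.4759)

Intrinsics K: fx=874.7, fy=862.1, cx=323.6, cy=253.8
Marker side s = 0.237 m; corners in marker frame (Z=0):
  M0 = (-0.1185, +0.1185, 0)
  M1 = (+0.1185, +0.1185, 0)
  M2 = (+0.1185, -0.1185, 0)
  M3 = (-0.1185, -0.1185, 0)
Detected image corners:
  c0 = (512.810723, 406.856180) px
  c1 = (620.546138, 327.363743) px
  c2 = (566.571870, 225.547709) px
  c3 = (450.844234, 309.602860) px
Planar DLT: solve 8×8 A·h = b for H (H[2,2]=1):
  H  [+491.43949 +396.14096 +538.91492]
  H  [-332.58000 +509.50418 +318.82028]
  H  [+0.03824 +0.28198 +1.00000]
B = K⁻¹H; ‖b₁‖=0.677544, ‖b₂‖=0.677544; λ = 2/(‖b₁‖+‖b₂‖) = 1.475920, sign → tz>0 ⇒ λ=+1.475920
r₁ = λ·B[:,0] = (+0.80835,-0.58599,+0.05644); r₂ = λ·B[:,1] = (+0.51446,+0.74975,+0.41617)
r₃ = r₁×r₂ = (-0.28619,-0.30738,+0.90753); SVD([r₁ r₂ r₃]) → R = UVᵀ:
  R  [+0.80835 +0.51446 -0.28619]
  R  [-0.58599 +0.74975 -0.30738]
  R  [+0.05644 +0.41617 +0.90753]
t = (+0.36331, +0.11132, +1.47592) m
tr R = 2.465632; θ = arccos((tr R − 1)/2) = 0.748345 rad = 42.877°
axis k = ((R−Rᵀ)₃₂, (R−Rᵀ)₁₃, (R−Rᵀ)₂₁) / (2 sinθ) = (+0.531689, -0.251778, -0.808650)
rvec = θ·k = (+0.397887, -0.188417, -0.605149)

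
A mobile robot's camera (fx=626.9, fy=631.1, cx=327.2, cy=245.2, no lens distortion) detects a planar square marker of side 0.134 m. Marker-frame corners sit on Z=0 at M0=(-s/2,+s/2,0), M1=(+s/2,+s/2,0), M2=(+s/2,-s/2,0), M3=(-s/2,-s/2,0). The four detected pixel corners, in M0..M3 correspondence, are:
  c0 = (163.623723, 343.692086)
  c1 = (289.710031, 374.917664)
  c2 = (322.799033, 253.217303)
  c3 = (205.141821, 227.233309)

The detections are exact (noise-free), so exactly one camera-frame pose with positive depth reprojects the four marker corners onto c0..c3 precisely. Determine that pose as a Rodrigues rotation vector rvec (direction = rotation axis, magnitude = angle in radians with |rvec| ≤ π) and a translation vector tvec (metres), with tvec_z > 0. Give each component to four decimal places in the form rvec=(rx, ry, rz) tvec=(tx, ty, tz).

rvec=(-0.4022, 0.0818, 0.2357) tvec=(-0.0860, 0.0543, 0.6578)

Intrinsics K: fx=626.9, fy=631.1, cx=327.2, cy=245.2
Marker side s = 0.134 m; corners in marker frame (Z=0):
  M0 = (-0.0670, +0.0670, 0)
  M1 = (+0.0670, +0.0670, 0)
  M2 = (+0.0670, -0.0670, 0)
  M3 = (-0.0670, -0.0670, 0)
Detected image corners:
  c0 = (163.623723, 343.692086) px
  c1 = (289.710031, 374.917664) px
  c2 = (322.799033, 253.217303) px
  c3 = (205.141821, 227.233309) px
Planar DLT: solve 8×8 A·h = b for H (H[2,2]=1):
  H  [+861.54809 -419.71070 +245.25879]
  H  [+155.61186 +716.20227 +297.29095]
  H  [-0.19050 -0.57446 +1.00000]
B = K⁻¹H; ‖b₁‖=1.520174, ‖b₂‖=1.520174; λ = 2/(‖b₁‖+‖b₂‖) = 0.657819, sign → tz>0 ⇒ λ=+0.657819
r₁ = λ·B[:,0] = (+0.96944,+0.21089,-0.12531); r₂ = λ·B[:,1] = (-0.24318,+0.89334,-0.37789)
r₃ = r₁×r₂ = (+0.03225,+0.39681,+0.91733); SVD([r₁ r₂ r₃]) → R = UVᵀ:
  R  [+0.96944 -0.24318 +0.03225]
  R  [+0.21089 +0.89334 +0.39681]
  R  [-0.12531 -0.37789 +0.91733]
t = (-0.08598, +0.05430, +0.65782) m
tr R = 2.780122; θ = arccos((tr R − 1)/2) = 0.473318 rad = 27.119°
axis k = ((R−Rᵀ)₃₂, (R−Rᵀ)₁₃, (R−Rᵀ)₂₁) / (2 sinθ) = (-0.849749, +0.172830, +0.498052)
rvec = θ·k = (-0.402201, +0.081804, +0.235737)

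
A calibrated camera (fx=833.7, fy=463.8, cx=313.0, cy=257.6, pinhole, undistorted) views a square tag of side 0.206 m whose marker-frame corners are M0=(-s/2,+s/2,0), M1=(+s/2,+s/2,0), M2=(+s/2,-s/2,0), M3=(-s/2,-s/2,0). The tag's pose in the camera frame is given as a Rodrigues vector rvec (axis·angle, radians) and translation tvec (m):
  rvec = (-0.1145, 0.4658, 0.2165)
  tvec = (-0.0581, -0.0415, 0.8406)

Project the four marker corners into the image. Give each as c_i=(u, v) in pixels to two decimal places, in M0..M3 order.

c0=(150.52, 278.58) c1=(321.10, 303.00) c2=(370.95, 186.34) c3=(197.48, 174.53)

Intrinsics K: fx=833.7, fy=463.8, cx=313.0, cy=257.6
Marker side s = 0.206 m; corners in marker frame (Z=0):
  M0 = (-0.1030, +0.1030, 0)
  M1 = (+0.1030, +0.1030, 0)
  M2 = (+0.1030, -0.1030, 0)
  M3 = (-0.1030, -0.1030, 0)
rvec = (-0.1145, 0.4658, 0.2165), |rvec| = θ = 0.52626 rad = 30.153°
Rodrigues: sinθ=0.50231, 1−cosθ=0.13531; R = I + sinθ·[k]× + (1−cosθ)·[k]×²:
    [+0.87110 -0.23270 +0.43248]
    [+0.18059 +0.97069 +0.15856]
    [-0.45671 -0.06002 +0.88759]
t = (-0.0581, -0.0415, 0.8406) m
M0: Pc = R·M0+t = (-0.17179, +0.03988, +0.88146); u = 833.7·(-0.17179)/0.88146 + 313.0 = 150.5168, v = 463.8·(+0.03988)/0.88146 + 257.6 = 278.5844
M1: Pc = R·M1+t = (+0.00765, +0.07708, +0.78738); u = 833.7·(+0.00765)/0.78738 + 313.0 = 321.1050, v = 463.8·(+0.07708)/0.78738 + 257.6 = 303.0047
M2: Pc = R·M2+t = (+0.05559, -0.12288, +0.79974); u = 833.7·(+0.05559)/0.79974 + 313.0 = 370.9516, v = 463.8·(-0.12288)/0.79974 + 257.6 = 186.3366
M3: Pc = R·M3+t = (-0.12385, -0.16008, +0.89382); u = 833.7·(-0.12385)/0.89382 + 313.0 = 197.4764, v = 463.8·(-0.16008)/0.89382 + 257.6 = 174.5343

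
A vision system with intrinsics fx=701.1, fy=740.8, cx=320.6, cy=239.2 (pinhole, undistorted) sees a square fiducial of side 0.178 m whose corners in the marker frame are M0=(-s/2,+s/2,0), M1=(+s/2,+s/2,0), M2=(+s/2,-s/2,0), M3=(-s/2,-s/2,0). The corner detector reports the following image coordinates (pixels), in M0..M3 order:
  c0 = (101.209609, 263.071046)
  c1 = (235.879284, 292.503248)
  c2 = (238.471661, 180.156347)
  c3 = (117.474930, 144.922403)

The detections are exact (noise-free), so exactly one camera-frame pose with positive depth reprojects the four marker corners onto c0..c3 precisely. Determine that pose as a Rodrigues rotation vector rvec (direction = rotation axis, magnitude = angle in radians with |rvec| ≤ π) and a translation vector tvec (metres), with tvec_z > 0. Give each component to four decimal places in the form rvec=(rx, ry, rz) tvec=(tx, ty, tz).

rvec=(-0.5684, -0.4917, 0.0987) tvec=(-0.1955, -0.0273, 0.9478)

Intrinsics K: fx=701.1, fy=740.8, cx=320.6, cy=239.2
Marker side s = 0.178 m; corners in marker frame (Z=0):
  M0 = (-0.0890, +0.0890, 0)
  M1 = (+0.0890, +0.0890, 0)
  M2 = (+0.0890, -0.0890, 0)
  M3 = (-0.0890, -0.0890, 0)
Detected image corners:
  c0 = (101.209609, 263.071046) px
  c1 = (235.879284, 292.503248) px
  c2 = (238.471661, 180.156347) px
  c3 = (117.474930, 144.922403) px
Planar DLT: solve 8×8 A·h = b for H (H[2,2]=1):
  H  [+792.84500 -149.91802 +176.01307]
  H  [+279.83755 +521.70469 +217.88516]
  H  [+0.44225 -0.56827 +1.00000]
B = K⁻¹H; ‖b₁‖=1.055051, ‖b₂‖=1.055051; λ = 2/(‖b₁‖+‖b₂‖) = 0.947821, sign → tz>0 ⇒ λ=+0.947821
r₁ = λ·B[:,0] = (+0.88017,+0.22269,+0.41917); r₂ = λ·B[:,1] = (+0.04363,+0.84142,-0.53862)
r₃ = r₁×r₂ = (-0.47265,+0.49237,+0.73088); SVD([r₁ r₂ r₃]) → R = UVᵀ:
  R  [+0.88017 +0.04363 -0.47265]
  R  [+0.22269 +0.84142 +0.49237]
  R  [+0.41917 -0.53862 +0.73088]
t = (-0.19547, -0.02727, +0.94782) m
tr R = 2.452465; θ = arccos((tr R − 1)/2) = 0.757971 rad = 43.429°
axis k = ((R−Rᵀ)₃₂, (R−Rᵀ)₁₃, (R−Rᵀ)₂₁) / (2 sinθ) = (-0.749867, -0.648643, +0.130238)
rvec = θ·k = (-0.568378, -0.491652, +0.098717)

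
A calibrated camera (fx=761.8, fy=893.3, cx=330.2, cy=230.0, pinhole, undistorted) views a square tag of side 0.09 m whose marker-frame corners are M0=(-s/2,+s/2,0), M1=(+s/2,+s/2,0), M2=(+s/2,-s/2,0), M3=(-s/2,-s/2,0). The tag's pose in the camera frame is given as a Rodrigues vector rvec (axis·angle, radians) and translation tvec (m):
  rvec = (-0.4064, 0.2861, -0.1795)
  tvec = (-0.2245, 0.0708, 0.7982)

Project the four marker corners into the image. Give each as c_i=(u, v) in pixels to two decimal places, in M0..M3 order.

c0=(77.80, 367.59) c1=(154.99, 347.57) c2=(153.33, 252.03) c3=(79.65, 273.62)

Intrinsics K: fx=761.8, fy=893.3, cx=330.2, cy=230.0
Marker side s = 0.09 m; corners in marker frame (Z=0):
  M0 = (-0.0450, +0.0450, 0)
  M1 = (+0.0450, +0.0450, 0)
  M2 = (+0.0450, -0.0450, 0)
  M3 = (-0.0450, -0.0450, 0)
rvec = (-0.4064, 0.2861, -0.1795), |rvec| = θ = 0.52843 rad = 30.277°
Rodrigues: sinθ=0.50417, 1−cosθ=0.13640; R = I + sinθ·[k]× + (1−cosθ)·[k]×²:
    [+0.94428 +0.11447 +0.30860]
    [-0.22806 +0.90358 +0.36266]
    [-0.23734 -0.41283 +0.87934]
t = (-0.2245, 0.0708, 0.7982) m
M0: Pc = R·M0+t = (-0.26184, +0.12172, +0.79030); u = 761.8·(-0.26184)/0.79030 + 330.2 = 77.8019, v = 893.3·(+0.12172)/0.79030 + 230.0 = 367.5877
M1: Pc = R·M1+t = (-0.17686, +0.10120, +0.76894); u = 761.8·(-0.17686)/0.76894 + 330.2 = 154.9863, v = 893.3·(+0.10120)/0.76894 + 230.0 = 347.5652
M2: Pc = R·M2+t = (-0.18716, +0.01988, +0.80610); u = 761.8·(-0.18716)/0.80610 + 330.2 = 153.3264, v = 893.3·(+0.01988)/0.80610 + 230.0 = 252.0263
M3: Pc = R·M3+t = (-0.27214, +0.04040, +0.82746); u = 761.8·(-0.27214)/0.82746 + 330.2 = 79.6507, v = 893.3·(+0.04040)/0.82746 + 230.0 = 273.6161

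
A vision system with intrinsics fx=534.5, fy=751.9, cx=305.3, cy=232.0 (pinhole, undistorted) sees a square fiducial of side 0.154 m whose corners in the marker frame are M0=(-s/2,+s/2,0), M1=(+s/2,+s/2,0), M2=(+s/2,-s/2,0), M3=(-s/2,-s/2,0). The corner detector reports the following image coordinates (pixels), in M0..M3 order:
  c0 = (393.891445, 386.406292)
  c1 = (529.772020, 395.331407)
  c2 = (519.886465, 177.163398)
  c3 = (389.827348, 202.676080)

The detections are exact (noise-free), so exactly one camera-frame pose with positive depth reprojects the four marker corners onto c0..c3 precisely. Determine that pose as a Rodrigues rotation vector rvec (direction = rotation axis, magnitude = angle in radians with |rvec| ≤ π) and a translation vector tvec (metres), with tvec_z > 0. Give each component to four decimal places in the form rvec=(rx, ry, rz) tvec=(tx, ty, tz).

rvec=(-0.1221, 0.7179, -0.0568) tvec=(0.1602, 0.0441, 0.5814)

Intrinsics K: fx=534.5, fy=751.9, cx=305.3, cy=232.0
Marker side s = 0.154 m; corners in marker frame (Z=0):
  M0 = (-0.0770, +0.0770, 0)
  M1 = (+0.0770, +0.0770, 0)
  M2 = (+0.0770, -0.0770, 0)
  M3 = (-0.0770, -0.0770, 0)
Detected image corners:
  c0 = (393.891445, 386.406292) px
  c1 = (529.772020, 395.331407) px
  c2 = (519.886465, 177.163398) px
  c3 = (389.827348, 202.676080) px
Planar DLT: solve 8×8 A·h = b for H (H[2,2]=1):
  H  [+348.78903 -59.66521 +452.53920]
  H  [-381.65766 +1229.74070 +289.00858]
  H  [-1.12213 -0.22543 +1.00000]
B = K⁻¹H; ‖b₁‖=1.719989, ‖b₂‖=1.719989; λ = 2/(‖b₁‖+‖b₂‖) = 0.581399, sign → tz>0 ⇒ λ=+0.581399
r₁ = λ·B[:,0] = (+0.75204,-0.09381,-0.65241); r₂ = λ·B[:,1] = (+0.00996,+0.99132,-0.13106)
r₃ = r₁×r₂ = (+0.65904,+0.09207,+0.74645); SVD([r₁ r₂ r₃]) → R = UVᵀ:
  R  [+0.75204 +0.00996 +0.65904]
  R  [-0.09381 +0.99132 +0.09207]
  R  [-0.65241 -0.13106 +0.74645]
t = (+0.16016, +0.04408, +0.58140) m
tr R = 2.489814; θ = arccos((tr R − 1)/2) = 0.730401 rad = 41.849°
axis k = ((R−Rᵀ)₃₂, (R−Rᵀ)₁₃, (R−Rᵀ)₂₁) / (2 sinθ) = (-0.167221, +0.982847, -0.077771)
rvec = θ·k = (-0.122138, +0.717873, -0.056804)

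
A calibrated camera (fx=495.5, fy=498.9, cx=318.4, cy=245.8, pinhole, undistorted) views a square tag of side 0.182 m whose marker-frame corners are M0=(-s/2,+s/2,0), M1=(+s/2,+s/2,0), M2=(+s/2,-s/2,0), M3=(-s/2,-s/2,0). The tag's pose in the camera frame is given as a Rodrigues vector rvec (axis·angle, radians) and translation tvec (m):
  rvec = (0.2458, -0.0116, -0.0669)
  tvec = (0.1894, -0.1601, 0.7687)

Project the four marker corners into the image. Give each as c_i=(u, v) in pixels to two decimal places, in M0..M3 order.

c0=(383.90, 204.22) c1=(497.57, 196.50) c2=(500.39, 75.91) c3=(379.96, 84.00)

Intrinsics K: fx=495.5, fy=498.9, cx=318.4, cy=245.8
Marker side s = 0.182 m; corners in marker frame (Z=0):
  M0 = (-0.0910, +0.0910, 0)
  M1 = (+0.0910, +0.0910, 0)
  M2 = (+0.0910, -0.0910, 0)
  M3 = (-0.0910, -0.0910, 0)
rvec = (0.2458, -0.0116, -0.0669), |rvec| = θ = 0.25501 rad = 14.611°
Rodrigues: sinθ=0.25225, 1−cosθ=0.03234; R = I + sinθ·[k]× + (1−cosθ)·[k]×²:
    [+0.99771 +0.06476 -0.01965]
    [-0.06760 +0.96773 -0.24276]
    [+0.00330 +0.24353 +0.96989]
t = (0.1894, -0.1601, 0.7687) m
M0: Pc = R·M0+t = (+0.10450, -0.06589, +0.79056); u = 495.5·(+0.10450)/0.79056 + 318.4 = 383.8985, v = 498.9·(-0.06589)/0.79056 + 245.8 = 204.2216
M1: Pc = R·M1+t = (+0.28608, -0.07819, +0.79116); u = 495.5·(+0.28608)/0.79116 + 318.4 = 497.5731, v = 498.9·(-0.07819)/0.79116 + 245.8 = 196.4954
M2: Pc = R·M2+t = (+0.27430, -0.25431, +0.74684); u = 495.5·(+0.27430)/0.74684 + 318.4 = 500.3868, v = 498.9·(-0.25431)/0.74684 + 245.8 = 75.9139
M3: Pc = R·M3+t = (+0.09272, -0.24201, +0.74624); u = 495.5·(+0.09272)/0.74624 + 318.4 = 379.9628, v = 498.9·(-0.24201)/0.74624 + 245.8 = 84.0021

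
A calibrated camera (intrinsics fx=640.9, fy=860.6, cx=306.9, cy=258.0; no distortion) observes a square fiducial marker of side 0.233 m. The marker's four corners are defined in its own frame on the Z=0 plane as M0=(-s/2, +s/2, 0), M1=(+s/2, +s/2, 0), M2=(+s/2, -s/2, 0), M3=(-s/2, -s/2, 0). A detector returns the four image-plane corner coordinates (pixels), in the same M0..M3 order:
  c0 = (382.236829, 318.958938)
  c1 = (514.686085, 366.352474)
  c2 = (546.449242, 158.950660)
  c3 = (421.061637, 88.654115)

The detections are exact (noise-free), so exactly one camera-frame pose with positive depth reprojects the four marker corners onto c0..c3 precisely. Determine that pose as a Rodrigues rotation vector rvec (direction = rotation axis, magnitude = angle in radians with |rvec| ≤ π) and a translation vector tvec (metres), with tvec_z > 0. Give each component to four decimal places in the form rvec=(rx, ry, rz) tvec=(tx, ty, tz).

Intrinsics K: fx=640.9, fy=860.6, cx=306.9, cy=258.0
Marker side s = 0.233 m; corners in marker frame (Z=0):
  M0 = (-0.1165, +0.1165, 0)
  M1 = (+0.1165, +0.1165, 0)
  M2 = (+0.1165, -0.1165, 0)
  M3 = (-0.1165, -0.1165, 0)
Detected image corners:
  c0 = (382.236829, 318.958938) px
  c1 = (514.686085, 366.352474) px
  c2 = (546.449242, 158.950660) px
  c3 = (421.061637, 88.654115) px
Planar DLT: solve 8×8 A·h = b for H (H[2,2]=1):
  H  [+775.55166 -199.31471 +469.90688]
  H  [+364.45428 +912.19346 +233.53340]
  H  [+0.47722 -0.10444 +1.00000]
B = K⁻¹H; ‖b₁‖=1.126885, ‖b₂‖=1.126885; λ = 2/(‖b₁‖+‖b₂‖) = 0.887402, sign → tz>0 ⇒ λ=+0.887402
r₁ = λ·B[:,0] = (+0.87105,+0.24885,+0.42349); r₂ = λ·B[:,1] = (-0.23159,+0.96839,-0.09268)
r₃ = r₁×r₂ = (-0.43317,-0.01735,+0.90115); SVD([r₁ r₂ r₃]) → R = UVᵀ:
  R  [+0.87105 -0.23159 -0.43317]
  R  [+0.24885 +0.96839 -0.01735]
  R  [+0.42349 -0.09268 +0.90115]
t = (+0.22570, -0.02523, +0.88740) m
tr R = 2.740587; θ = arccos((tr R − 1)/2) = 0.514998 rad = 29.507°
axis k = ((R−Rᵀ)₃₂, (R−Rᵀ)₁₃, (R−Rᵀ)₂₁) / (2 sinθ) = (-0.076476, -0.869642, +0.487724)
rvec = θ·k = (-0.039385, -0.447864, +0.251177)

rvec=(-0.0394, -0.4479, 0.2512) tvec=(0.2257, -0.0252, 0.8874)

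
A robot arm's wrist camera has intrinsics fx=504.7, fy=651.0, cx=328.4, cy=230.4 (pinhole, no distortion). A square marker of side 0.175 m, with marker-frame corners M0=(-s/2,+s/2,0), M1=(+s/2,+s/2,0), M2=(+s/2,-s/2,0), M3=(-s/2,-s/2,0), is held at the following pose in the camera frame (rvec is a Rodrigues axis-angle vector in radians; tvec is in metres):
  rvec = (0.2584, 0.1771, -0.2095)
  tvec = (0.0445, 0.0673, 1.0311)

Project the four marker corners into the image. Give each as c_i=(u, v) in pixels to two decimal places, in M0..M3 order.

Intrinsics K: fx=504.7, fy=651.0, cx=328.4, cy=230.4
Marker side s = 0.175 m; corners in marker frame (Z=0):
  M0 = (-0.0875, +0.0875, 0)
  M1 = (+0.0875, +0.0875, 0)
  M2 = (+0.0875, -0.0875, 0)
  M3 = (-0.0875, -0.0875, 0)
rvec = (0.2584, 0.1771, -0.2095), |rvec| = θ = 0.37686 rad = 21.593°
Rodrigues: sinθ=0.36800, 1−cosθ=0.07018; R = I + sinθ·[k]× + (1−cosθ)·[k]×²:
    [+0.96282 +0.22719 +0.14619]
    [-0.18196 +0.94532 -0.27066]
    [-0.19969 +0.23399 +0.95151]
t = (0.0445, 0.0673, 1.0311) m
M0: Pc = R·M0+t = (-0.01987, +0.16594, +1.06905); u = 504.7·(-0.01987)/1.06905 + 328.4 = 319.0205, v = 651.0·(+0.16594)/1.06905 + 230.4 = 331.4482
M1: Pc = R·M1+t = (+0.14863, +0.13409, +1.03410); u = 504.7·(+0.14863)/1.03410 + 328.4 = 400.9375, v = 651.0·(+0.13409)/1.03410 + 230.4 = 314.8163
M2: Pc = R·M2+t = (+0.10887, -0.03134, +0.99315); u = 504.7·(+0.10887)/0.99315 + 328.4 = 383.7242, v = 651.0·(-0.03134)/0.99315 + 230.4 = 209.8586
M3: Pc = R·M3+t = (-0.05963, +0.00051, +1.02810); u = 504.7·(-0.05963)/1.02810 + 328.4 = 299.1295, v = 651.0·(+0.00051)/1.02810 + 230.4 = 230.7206

c0=(319.02, 331.45) c1=(400.94, 314.82) c2=(383.72, 209.86) c3=(299.13, 230.72)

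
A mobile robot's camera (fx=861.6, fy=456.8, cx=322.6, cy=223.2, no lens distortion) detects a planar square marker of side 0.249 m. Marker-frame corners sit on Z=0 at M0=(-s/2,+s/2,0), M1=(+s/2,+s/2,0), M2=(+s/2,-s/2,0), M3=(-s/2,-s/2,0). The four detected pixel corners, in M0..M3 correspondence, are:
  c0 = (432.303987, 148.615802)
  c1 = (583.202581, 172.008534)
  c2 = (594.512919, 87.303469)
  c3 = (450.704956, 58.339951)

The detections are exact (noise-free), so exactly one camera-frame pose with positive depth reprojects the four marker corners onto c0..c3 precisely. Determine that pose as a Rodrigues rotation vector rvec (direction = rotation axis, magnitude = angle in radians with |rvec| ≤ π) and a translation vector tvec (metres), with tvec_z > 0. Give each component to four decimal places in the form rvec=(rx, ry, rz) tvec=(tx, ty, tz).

Intrinsics K: fx=861.6, fy=456.8, cx=322.6, cy=223.2
Marker side s = 0.249 m; corners in marker frame (Z=0):
  M0 = (-0.1245, +0.1245, 0)
  M1 = (+0.1245, +0.1245, 0)
  M2 = (+0.1245, -0.1245, 0)
  M3 = (-0.1245, -0.1245, 0)
Detected image corners:
  c0 = (432.303987, 148.615802) px
  c1 = (583.202581, 172.008534) px
  c2 = (594.512919, 87.303469) px
  c3 = (450.704956, 58.339951) px
Planar DLT: solve 8×8 A·h = b for H (H[2,2]=1):
  H  [+748.29127 -142.87396 +518.12324]
  H  [+140.83746 +331.99331 +116.17752]
  H  [+0.30436 -0.16257 +1.00000]
B = K⁻¹H; ‖b₁‖=0.829111, ‖b₂‖=0.829111; λ = 2/(‖b₁‖+‖b₂‖) = 1.206111, sign → tz>0 ⇒ λ=+1.206111
r₁ = λ·B[:,0] = (+0.91005,+0.19249,+0.36709); r₂ = λ·B[:,1] = (-0.12659,+0.97238,-0.19608)
r₃ = r₁×r₂ = (-0.39469,+0.13197,+0.90929); SVD([r₁ r₂ r₃]) → R = UVᵀ:
  R  [+0.91005 -0.12659 -0.39469]
  R  [+0.19249 +0.97238 +0.13197]
  R  [+0.36709 -0.19608 +0.90929]
t = (+0.27370, -0.28258, +1.20611) m
tr R = 2.791720; θ = arccos((tr R − 1)/2) = 0.460434 rad = 26.381°
axis k = ((R−Rᵀ)₃₂, (R−Rᵀ)₁₃, (R−Rᵀ)₂₁) / (2 sinθ) = (-0.369140, -0.857214, +0.359054)
rvec = θ·k = (-0.169965, -0.394690, +0.165321)

rvec=(-0.1700, -0.3947, 0.1653) tvec=(0.2737, -0.2826, 1.2061)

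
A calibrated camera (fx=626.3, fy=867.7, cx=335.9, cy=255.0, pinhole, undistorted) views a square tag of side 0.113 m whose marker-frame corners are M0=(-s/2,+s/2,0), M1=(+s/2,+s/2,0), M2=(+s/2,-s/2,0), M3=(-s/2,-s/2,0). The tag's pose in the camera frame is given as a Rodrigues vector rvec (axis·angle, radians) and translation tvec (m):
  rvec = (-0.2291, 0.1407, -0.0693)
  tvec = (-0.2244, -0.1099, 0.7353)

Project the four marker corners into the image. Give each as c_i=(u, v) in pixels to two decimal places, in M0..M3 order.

Intrinsics K: fx=626.3, fy=867.7, cx=335.9, cy=255.0
Marker side s = 0.113 m; corners in marker frame (Z=0):
  M0 = (-0.0565, +0.0565, 0)
  M1 = (+0.0565, +0.0565, 0)
  M2 = (+0.0565, -0.0565, 0)
  M3 = (-0.0565, -0.0565, 0)
rvec = (-0.2291, 0.1407, -0.0693), |rvec| = θ = 0.27764 rad = 15.908°
Rodrigues: sinθ=0.27409, 1−cosθ=0.03830; R = I + sinθ·[k]× + (1−cosθ)·[k]×²:
    [+0.98778 +0.05240 +0.14679]
    [-0.08443 +0.97154 +0.22132]
    [-0.13101 -0.23101 +0.96409]
t = (-0.2244, -0.1099, 0.7353) m
M0: Pc = R·M0+t = (-0.27725, -0.05024, +0.72965); u = 626.3·(-0.27725)/0.72965 + 335.9 = 97.9215, v = 867.7·(-0.05024)/0.72965 + 255.0 = 195.2570
M1: Pc = R·M1+t = (-0.16563, -0.05978, +0.71485); u = 626.3·(-0.16563)/0.71485 + 335.9 = 190.7861, v = 867.7·(-0.05978)/0.71485 + 255.0 = 182.4395
M2: Pc = R·M2+t = (-0.17155, -0.16956, +0.74095); u = 626.3·(-0.17155)/0.74095 + 335.9 = 190.8937, v = 867.7·(-0.16956)/0.74095 + 255.0 = 56.4319
M3: Pc = R·M3+t = (-0.28317, -0.16002, +0.75575); u = 626.3·(-0.28317)/0.75575 + 335.9 = 101.2346, v = 867.7·(-0.16002)/0.75575 + 255.0 = 71.2750

c0=(97.92, 195.26) c1=(190.79, 182.44) c2=(190.89, 56.43) c3=(101.23, 71.28)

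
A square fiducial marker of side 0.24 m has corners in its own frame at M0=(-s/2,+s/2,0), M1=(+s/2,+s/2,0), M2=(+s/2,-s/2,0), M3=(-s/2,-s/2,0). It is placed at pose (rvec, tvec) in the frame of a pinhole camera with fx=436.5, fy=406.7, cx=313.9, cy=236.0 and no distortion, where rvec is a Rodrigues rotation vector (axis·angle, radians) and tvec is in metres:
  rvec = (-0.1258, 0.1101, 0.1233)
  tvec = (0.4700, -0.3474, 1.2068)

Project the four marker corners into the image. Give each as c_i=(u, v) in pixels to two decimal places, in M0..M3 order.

c0=(435.49, 154.06) c1=(526.06, 161.67) c2=(532.30, 83.80) c3=(443.66, 78.13)

Intrinsics K: fx=436.5, fy=406.7, cx=313.9, cy=236.0
Marker side s = 0.24 m; corners in marker frame (Z=0):
  M0 = (-0.1200, +0.1200, 0)
  M1 = (+0.1200, +0.1200, 0)
  M2 = (+0.1200, -0.1200, 0)
  M3 = (-0.1200, -0.1200, 0)
rvec = (-0.1258, 0.1101, 0.1233), |rvec| = θ = 0.20773 rad = 11.902°
Rodrigues: sinθ=0.20624, 1−cosθ=0.02150; R = I + sinθ·[k]× + (1−cosθ)·[k]×²:
    [+0.98639 -0.12932 +0.10158]
    [+0.11551 +0.98454 +0.13166]
    [-0.11704 -0.11813 +0.98608]
t = (0.4700, -0.3474, 1.2068) m
M0: Pc = R·M0+t = (+0.33612, -0.24312, +1.20667); u = 436.5·(+0.33612)/1.20667 + 313.9 = 435.4864, v = 406.7·(-0.24312)/1.20667 + 236.0 = 154.0590
M1: Pc = R·M1+t = (+0.57285, -0.21539, +1.17858); u = 436.5·(+0.57285)/1.17858 + 313.9 = 526.0608, v = 406.7·(-0.21539)/1.17858 + 236.0 = 161.6729
M2: Pc = R·M2+t = (+0.60388, -0.45168, +1.20693); u = 436.5·(+0.60388)/1.20693 + 313.9 = 532.3013, v = 406.7·(-0.45168)/1.20693 + 236.0 = 83.7962
M3: Pc = R·M3+t = (+0.36715, -0.47941, +1.23502); u = 436.5·(+0.36715)/1.23502 + 313.9 = 443.6643, v = 406.7·(-0.47941)/1.23502 + 236.0 = 78.1284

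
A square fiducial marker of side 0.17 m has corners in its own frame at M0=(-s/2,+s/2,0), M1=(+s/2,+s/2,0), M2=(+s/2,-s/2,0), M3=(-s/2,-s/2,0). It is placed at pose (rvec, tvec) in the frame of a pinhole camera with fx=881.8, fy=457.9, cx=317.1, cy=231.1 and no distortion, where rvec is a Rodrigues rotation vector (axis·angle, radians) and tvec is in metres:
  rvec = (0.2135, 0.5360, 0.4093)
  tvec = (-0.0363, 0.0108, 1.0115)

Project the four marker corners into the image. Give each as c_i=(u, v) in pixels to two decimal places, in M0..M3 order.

c0=(210.46, 252.60) c1=(319.63, 287.83) c2=(370.57, 217.14) c3=(252.13, 185.43)

Intrinsics K: fx=881.8, fy=457.9, cx=317.1, cy=231.1
Marker side s = 0.17 m; corners in marker frame (Z=0):
  M0 = (-0.0850, +0.0850, 0)
  M1 = (+0.0850, +0.0850, 0)
  M2 = (+0.0850, -0.0850, 0)
  M3 = (-0.0850, -0.0850, 0)
rvec = (0.2135, 0.5360, 0.4093), |rvec| = θ = 0.70739 rad = 40.531°
Rodrigues: sinθ=0.64985, 1−cosθ=0.23994; R = I + sinθ·[k]× + (1−cosθ)·[k]×²:
    [+0.78192 -0.32114 +0.53430]
    [+0.43088 +0.89782 -0.09094]
    [-0.45050 +0.30133 +0.84039]
t = (-0.0363, 0.0108, 1.0115) m
M0: Pc = R·M0+t = (-0.13006, +0.05049, +1.07541); u = 881.8·(-0.13006)/1.07541 + 317.1 = 210.4552, v = 457.9·(+0.05049)/1.07541 + 231.1 = 252.5981
M1: Pc = R·M1+t = (+0.00287, +0.12374, +0.99882); u = 881.8·(+0.00287)/0.99882 + 317.1 = 319.6304, v = 457.9·(+0.12374)/0.99882 + 231.1 = 287.8270
M2: Pc = R·M2+t = (+0.05746, -0.02889, +0.94759); u = 881.8·(+0.05746)/0.94759 + 317.1 = 370.5698, v = 457.9·(-0.02889)/0.94759 + 231.1 = 217.1399
M3: Pc = R·M3+t = (-0.07547, -0.10214, +1.02418); u = 881.8·(-0.07547)/1.02418 + 317.1 = 252.1250, v = 457.9·(-0.10214)/1.02418 + 231.1 = 185.4347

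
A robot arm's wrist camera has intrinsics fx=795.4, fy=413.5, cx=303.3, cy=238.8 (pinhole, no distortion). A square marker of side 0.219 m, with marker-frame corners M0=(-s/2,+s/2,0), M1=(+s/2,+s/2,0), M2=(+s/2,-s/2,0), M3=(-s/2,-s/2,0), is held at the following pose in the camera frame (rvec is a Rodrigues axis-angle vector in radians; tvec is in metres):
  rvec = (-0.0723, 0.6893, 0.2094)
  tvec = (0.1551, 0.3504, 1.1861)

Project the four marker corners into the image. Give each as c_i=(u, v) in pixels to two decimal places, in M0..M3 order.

Intrinsics K: fx=795.4, fy=413.5, cx=303.3, cy=238.8
Marker side s = 0.219 m; corners in marker frame (Z=0):
  M0 = (-0.1095, +0.1095, 0)
  M1 = (+0.1095, +0.1095, 0)
  M2 = (+0.1095, -0.1095, 0)
  M3 = (-0.1095, -0.1095, 0)
rvec = (-0.0723, 0.6893, 0.2094), |rvec| = θ = 0.72402 rad = 41.483°
Rodrigues: sinθ=0.66240, 1−cosθ=0.25085; R = I + sinθ·[k]× + (1−cosθ)·[k]×²:
    [+0.75165 -0.21543 +0.62339]
    [+0.16773 +0.97652 +0.13522]
    [-0.63788 +0.00292 +0.77013]
t = (0.1551, 0.3504, 1.1861) m
M0: Pc = R·M0+t = (+0.04921, +0.43896, +1.25627); u = 795.4·(+0.04921)/1.25627 + 303.3 = 334.4541, v = 413.5·(+0.43896)/1.25627 + 238.8 = 383.2841
M1: Pc = R·M1+t = (+0.21382, +0.47569, +1.11657); u = 795.4·(+0.21382)/1.11657 + 303.3 = 455.6138, v = 413.5·(+0.47569)/1.11657 + 238.8 = 414.9640
M2: Pc = R·M2+t = (+0.26099, +0.26184, +1.11593); u = 795.4·(+0.26099)/1.11593 + 303.3 = 489.3286, v = 413.5·(+0.26184)/1.11593 + 238.8 = 335.8221
M3: Pc = R·M3+t = (+0.09638, +0.22511, +1.25563); u = 795.4·(+0.09638)/1.25563 + 303.3 = 364.3561, v = 413.5·(+0.22511)/1.25563 + 238.8 = 312.9310

c0=(334.45, 383.28) c1=(455.61, 414.96) c2=(489.33, 335.82) c3=(364.36, 312.93)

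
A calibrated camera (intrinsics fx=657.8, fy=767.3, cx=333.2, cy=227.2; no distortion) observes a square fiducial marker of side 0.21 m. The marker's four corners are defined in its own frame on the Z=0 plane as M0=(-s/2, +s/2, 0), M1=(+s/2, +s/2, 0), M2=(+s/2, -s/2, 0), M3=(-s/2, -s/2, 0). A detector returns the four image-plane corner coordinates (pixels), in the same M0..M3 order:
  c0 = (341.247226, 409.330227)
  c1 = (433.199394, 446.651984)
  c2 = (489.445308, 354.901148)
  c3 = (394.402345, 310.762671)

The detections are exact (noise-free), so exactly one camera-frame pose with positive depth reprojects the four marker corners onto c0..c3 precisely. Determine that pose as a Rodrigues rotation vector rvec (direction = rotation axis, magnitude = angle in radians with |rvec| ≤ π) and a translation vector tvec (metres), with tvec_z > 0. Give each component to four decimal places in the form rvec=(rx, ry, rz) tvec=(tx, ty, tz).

rvec=(0.4315, -0.1968, 0.4442) tvec=(0.1563, 0.2546, 1.2594)

Intrinsics K: fx=657.8, fy=767.3, cx=333.2, cy=227.2
Marker side s = 0.21 m; corners in marker frame (Z=0):
  M0 = (-0.1050, +0.1050, 0)
  M1 = (+0.1050, +0.1050, 0)
  M2 = (+0.1050, -0.1050, 0)
  M3 = (-0.1050, -0.1050, 0)
Detected image corners:
  c0 = (341.247226, 409.330227) px
  c1 = (433.199394, 446.651984) px
  c2 = (489.445308, 354.901148) px
  c3 = (394.402345, 310.762671) px
Planar DLT: solve 8×8 A·h = b for H (H[2,2]=1):
  H  [+535.76458 -142.28890 +414.82829]
  H  [+276.74630 +561.37174 +382.30593]
  H  [+0.21892 +0.28550 +1.00000]
B = K⁻¹H; ‖b₁‖=0.794035, ‖b₂‖=0.794035; λ = 2/(‖b₁‖+‖b₂‖) = 1.259391, sign → tz>0 ⇒ λ=+1.259391
r₁ = λ·B[:,0] = (+0.88609,+0.37259,+0.27571); r₂ = λ·B[:,1] = (-0.45454,+0.81493,+0.35955)
r₃ = r₁×r₂ = (-0.09072,-0.44392,+0.89146); SVD([r₁ r₂ r₃]) → R = UVᵀ:
  R  [+0.88609 -0.45454 -0.09072]
  R  [+0.37259 +0.81493 -0.44392]
  R  [+0.27571 +0.35955 +0.89146]
t = (+0.15628, +0.25458, +1.25939) m
tr R = 2.592488; θ = arccos((tr R − 1)/2) = 0.649735 rad = 37.227°
axis k = ((R−Rᵀ)₃₂, (R−Rᵀ)₁₃, (R−Rᵀ)₂₁) / (2 sinθ) = (+0.664049, -0.302840, +0.683613)
rvec = θ·k = (+0.431456, -0.196766, +0.444168)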